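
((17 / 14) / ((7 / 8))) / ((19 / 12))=816 / 931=0.88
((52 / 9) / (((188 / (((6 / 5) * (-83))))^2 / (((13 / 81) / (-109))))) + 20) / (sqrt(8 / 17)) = 9750466259 * sqrt(34) / 1950326100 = 29.15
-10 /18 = -5 /9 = -0.56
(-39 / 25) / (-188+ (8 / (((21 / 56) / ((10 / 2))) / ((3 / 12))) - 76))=0.01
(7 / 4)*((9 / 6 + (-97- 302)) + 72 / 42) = -5541 / 8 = -692.62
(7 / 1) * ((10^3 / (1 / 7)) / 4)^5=114891601562500000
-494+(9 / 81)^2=-40013 / 81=-493.99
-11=-11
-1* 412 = -412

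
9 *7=63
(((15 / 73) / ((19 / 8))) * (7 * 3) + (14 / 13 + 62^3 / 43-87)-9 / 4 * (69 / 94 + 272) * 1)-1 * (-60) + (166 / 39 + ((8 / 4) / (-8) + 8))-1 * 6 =330371630623 / 67275048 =4910.76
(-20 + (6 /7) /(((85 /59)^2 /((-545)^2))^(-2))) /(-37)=239465015290135814 /443010278287678339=0.54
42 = 42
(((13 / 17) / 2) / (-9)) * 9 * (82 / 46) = -533 / 782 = -0.68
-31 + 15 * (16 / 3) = 49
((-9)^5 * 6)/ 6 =-59049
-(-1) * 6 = 6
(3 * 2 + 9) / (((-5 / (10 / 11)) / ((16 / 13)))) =-480 / 143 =-3.36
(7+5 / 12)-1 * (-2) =9.42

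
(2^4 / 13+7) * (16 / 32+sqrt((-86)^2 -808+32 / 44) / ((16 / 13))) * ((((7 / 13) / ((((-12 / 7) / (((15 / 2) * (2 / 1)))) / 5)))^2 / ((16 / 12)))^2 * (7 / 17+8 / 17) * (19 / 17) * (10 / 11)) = 3090192301669921875 / 4834674470912+3090192301669921875 * sqrt(199309) / 16363513593856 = 84947874.14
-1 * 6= -6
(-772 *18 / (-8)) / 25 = 1737 / 25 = 69.48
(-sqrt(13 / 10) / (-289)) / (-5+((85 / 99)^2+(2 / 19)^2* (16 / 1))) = -3538161* sqrt(130) / 41775863240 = -0.00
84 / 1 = 84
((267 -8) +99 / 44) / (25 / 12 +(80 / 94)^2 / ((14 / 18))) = 9695301 / 111875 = 86.66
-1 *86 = -86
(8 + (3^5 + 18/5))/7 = 1273/35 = 36.37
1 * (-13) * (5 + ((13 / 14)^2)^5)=-20593712967477 / 289254654976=-71.20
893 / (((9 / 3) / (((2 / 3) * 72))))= 14288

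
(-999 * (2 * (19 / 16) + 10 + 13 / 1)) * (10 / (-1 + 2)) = -1013985 / 4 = -253496.25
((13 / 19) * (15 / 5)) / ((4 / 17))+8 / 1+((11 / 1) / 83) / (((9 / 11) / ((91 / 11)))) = 1025513 / 56772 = 18.06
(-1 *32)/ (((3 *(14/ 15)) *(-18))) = 40/ 63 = 0.63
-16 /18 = -8 /9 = -0.89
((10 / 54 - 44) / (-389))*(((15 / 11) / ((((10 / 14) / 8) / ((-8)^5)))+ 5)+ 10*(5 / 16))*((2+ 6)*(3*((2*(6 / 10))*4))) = -416789610328 / 64185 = -6493567.19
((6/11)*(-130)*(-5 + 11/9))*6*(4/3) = 70720/33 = 2143.03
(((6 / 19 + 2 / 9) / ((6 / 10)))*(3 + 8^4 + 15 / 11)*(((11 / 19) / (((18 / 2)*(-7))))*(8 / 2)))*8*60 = -13278617600 / 204687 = -64872.79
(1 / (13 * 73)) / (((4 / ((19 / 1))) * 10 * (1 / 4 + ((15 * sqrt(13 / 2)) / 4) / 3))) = 0.00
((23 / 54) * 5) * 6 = 115 / 9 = 12.78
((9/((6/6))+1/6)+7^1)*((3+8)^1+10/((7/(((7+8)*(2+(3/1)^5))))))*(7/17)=3572219/102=35021.75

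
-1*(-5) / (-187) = -5 / 187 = -0.03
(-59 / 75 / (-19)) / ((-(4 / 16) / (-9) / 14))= 9912 / 475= 20.87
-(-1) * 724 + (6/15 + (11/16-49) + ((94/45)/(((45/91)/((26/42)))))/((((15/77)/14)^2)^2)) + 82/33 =3775778369488022291/54128250000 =69756150.80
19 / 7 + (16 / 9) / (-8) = 157 / 63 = 2.49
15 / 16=0.94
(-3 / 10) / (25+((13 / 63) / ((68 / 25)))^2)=-27528984 / 2294610125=-0.01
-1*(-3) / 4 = 3 / 4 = 0.75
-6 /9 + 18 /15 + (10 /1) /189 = 554 /945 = 0.59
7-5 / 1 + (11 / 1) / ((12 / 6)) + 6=27 / 2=13.50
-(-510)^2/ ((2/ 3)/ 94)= -36674100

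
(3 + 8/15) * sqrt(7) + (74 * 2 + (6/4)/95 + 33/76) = 53 * sqrt(7)/15 + 2969/20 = 157.80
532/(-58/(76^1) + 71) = 20216/2669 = 7.57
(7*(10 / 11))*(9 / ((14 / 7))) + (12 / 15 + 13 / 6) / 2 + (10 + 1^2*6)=30439 / 660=46.12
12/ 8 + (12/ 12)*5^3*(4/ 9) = 1027/ 18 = 57.06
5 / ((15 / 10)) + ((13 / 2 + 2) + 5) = 101 / 6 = 16.83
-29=-29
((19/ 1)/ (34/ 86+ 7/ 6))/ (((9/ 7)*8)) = 5719/ 4836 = 1.18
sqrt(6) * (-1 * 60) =-60 * sqrt(6) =-146.97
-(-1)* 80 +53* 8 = 504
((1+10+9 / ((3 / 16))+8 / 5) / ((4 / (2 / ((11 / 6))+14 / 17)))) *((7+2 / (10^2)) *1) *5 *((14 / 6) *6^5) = 86352680232 / 4675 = 18471161.55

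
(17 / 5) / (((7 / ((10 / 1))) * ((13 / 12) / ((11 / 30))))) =748 / 455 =1.64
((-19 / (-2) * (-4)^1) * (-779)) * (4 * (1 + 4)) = 592040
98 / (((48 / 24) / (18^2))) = 15876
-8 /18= -4 /9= -0.44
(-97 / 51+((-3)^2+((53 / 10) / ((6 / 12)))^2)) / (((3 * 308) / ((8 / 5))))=304618 / 1472625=0.21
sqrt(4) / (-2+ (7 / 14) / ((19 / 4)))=-19 / 18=-1.06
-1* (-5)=5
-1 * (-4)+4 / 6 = 14 / 3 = 4.67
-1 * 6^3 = -216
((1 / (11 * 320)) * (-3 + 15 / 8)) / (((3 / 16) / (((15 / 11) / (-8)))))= 9 / 30976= 0.00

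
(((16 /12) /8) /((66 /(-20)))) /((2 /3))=-5 /66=-0.08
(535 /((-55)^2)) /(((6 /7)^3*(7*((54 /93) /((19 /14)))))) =441161 /4704480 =0.09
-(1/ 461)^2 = -1/ 212521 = -0.00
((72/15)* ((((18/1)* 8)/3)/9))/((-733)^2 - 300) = 128/2684945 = 0.00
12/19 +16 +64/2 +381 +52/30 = 122939/285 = 431.36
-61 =-61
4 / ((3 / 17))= 68 / 3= 22.67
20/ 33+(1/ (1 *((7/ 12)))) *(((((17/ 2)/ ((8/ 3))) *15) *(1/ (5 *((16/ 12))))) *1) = 47681/ 3696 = 12.90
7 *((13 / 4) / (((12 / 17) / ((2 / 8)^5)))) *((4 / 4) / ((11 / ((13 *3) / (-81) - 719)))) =-1366001 / 663552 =-2.06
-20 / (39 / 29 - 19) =145 / 128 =1.13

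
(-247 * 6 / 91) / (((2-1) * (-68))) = 57 / 238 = 0.24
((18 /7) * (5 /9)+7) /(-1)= -59 /7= -8.43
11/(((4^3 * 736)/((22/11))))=11/23552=0.00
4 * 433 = 1732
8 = 8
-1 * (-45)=45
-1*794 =-794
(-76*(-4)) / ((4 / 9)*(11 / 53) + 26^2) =9063 / 20156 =0.45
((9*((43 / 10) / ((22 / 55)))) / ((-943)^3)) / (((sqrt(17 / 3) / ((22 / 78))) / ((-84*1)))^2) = -27534276 / 2409188071511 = -0.00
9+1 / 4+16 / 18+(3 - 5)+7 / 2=419 / 36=11.64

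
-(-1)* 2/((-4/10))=-5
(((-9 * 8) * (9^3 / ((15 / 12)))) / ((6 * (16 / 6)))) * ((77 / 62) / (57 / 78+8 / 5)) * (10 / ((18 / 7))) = -17027010 / 3131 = -5438.20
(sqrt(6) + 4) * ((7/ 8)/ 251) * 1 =7 * sqrt(6)/ 2008 + 7/ 502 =0.02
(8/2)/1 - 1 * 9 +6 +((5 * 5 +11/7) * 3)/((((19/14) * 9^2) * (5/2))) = 1103/855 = 1.29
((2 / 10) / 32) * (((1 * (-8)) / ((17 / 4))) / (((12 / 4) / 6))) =-0.02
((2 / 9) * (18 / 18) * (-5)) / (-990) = 1 / 891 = 0.00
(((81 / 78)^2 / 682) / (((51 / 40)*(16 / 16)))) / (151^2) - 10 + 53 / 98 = -20707307427141 / 2189122049114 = -9.46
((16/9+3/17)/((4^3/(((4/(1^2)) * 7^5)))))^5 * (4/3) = 3204844350262857564309417050009693/65935352261246976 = 48605857712941673.85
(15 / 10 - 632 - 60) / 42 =-1381 / 84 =-16.44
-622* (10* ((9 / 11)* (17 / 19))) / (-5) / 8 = 47583 / 418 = 113.83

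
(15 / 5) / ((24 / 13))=13 / 8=1.62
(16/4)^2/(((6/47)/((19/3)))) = 7144/9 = 793.78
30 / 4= 15 / 2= 7.50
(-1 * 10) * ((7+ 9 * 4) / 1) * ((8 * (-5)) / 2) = 8600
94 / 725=0.13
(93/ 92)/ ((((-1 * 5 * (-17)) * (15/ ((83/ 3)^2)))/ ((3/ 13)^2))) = 213559/ 6607900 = 0.03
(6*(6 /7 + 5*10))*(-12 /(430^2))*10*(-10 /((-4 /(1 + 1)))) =-12816 /12943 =-0.99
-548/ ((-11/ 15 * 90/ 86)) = 23564/ 33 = 714.06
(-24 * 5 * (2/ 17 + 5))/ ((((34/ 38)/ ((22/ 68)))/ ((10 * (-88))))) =960062400/ 4913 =195412.66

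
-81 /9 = -9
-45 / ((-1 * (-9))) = -5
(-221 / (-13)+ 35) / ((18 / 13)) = 338 / 9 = 37.56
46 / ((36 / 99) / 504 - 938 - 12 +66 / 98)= -446292 / 9210359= -0.05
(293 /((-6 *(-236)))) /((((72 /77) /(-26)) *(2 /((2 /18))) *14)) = -41899 /1835136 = -0.02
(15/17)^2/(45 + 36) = 25/2601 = 0.01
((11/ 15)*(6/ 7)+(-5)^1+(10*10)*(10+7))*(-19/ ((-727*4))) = 1127593/ 101780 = 11.08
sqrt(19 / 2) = sqrt(38) / 2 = 3.08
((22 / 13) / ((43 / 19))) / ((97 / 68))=28424 / 54223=0.52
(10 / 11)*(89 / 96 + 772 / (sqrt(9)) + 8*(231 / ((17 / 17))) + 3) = 1012445 / 528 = 1917.51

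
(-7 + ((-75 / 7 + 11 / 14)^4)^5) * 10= 36246494359424814233813592413099443751185845 / 41834127712642400780288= 866433611533652541470.17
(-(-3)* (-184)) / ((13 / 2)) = -84.92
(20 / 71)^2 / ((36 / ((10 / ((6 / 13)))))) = 6500 / 136107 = 0.05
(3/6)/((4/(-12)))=-3/2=-1.50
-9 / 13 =-0.69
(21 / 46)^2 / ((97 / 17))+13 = 2675773 / 205252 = 13.04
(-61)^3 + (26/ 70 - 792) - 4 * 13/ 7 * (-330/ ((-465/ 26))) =-247282022/ 1085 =-227909.70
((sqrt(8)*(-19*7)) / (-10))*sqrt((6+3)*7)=399*sqrt(14) / 5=298.58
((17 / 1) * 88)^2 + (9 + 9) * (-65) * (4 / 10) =2237548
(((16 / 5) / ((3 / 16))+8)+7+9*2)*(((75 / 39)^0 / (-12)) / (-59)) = 751 / 10620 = 0.07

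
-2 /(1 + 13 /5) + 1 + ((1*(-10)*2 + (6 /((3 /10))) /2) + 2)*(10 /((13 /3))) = -2108 /117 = -18.02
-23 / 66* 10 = -115 / 33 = -3.48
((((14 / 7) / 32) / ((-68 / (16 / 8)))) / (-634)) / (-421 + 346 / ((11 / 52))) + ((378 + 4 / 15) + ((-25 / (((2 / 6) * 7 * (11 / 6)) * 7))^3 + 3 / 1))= 4120502099964513540751 / 10823922554015376960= 380.68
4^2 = 16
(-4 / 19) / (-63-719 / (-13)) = 13 / 475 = 0.03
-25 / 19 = -1.32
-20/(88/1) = -5/22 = -0.23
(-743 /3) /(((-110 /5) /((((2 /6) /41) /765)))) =743 /6210270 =0.00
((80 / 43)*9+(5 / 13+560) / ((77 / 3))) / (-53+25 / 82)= -136159770 / 185988803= -0.73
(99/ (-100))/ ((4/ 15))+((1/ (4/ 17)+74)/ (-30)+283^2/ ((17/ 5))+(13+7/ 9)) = 288411673/ 12240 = 23563.05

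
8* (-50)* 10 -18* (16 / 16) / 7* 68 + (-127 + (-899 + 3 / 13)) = -473257 / 91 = -5200.63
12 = 12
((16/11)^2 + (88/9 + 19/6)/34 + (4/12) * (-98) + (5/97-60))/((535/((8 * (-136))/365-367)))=87416923207897/1402668917100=62.32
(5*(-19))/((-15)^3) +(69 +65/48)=760129/10800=70.38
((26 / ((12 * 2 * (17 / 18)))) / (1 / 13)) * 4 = 1014 / 17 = 59.65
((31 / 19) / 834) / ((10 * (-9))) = -31 / 1426140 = -0.00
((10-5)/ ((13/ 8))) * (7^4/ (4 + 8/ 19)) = 65170/ 39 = 1671.03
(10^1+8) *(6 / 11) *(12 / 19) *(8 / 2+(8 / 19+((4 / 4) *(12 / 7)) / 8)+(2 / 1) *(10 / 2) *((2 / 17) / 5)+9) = 40644504 / 472549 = 86.01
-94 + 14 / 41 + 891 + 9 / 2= 65751 / 82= 801.84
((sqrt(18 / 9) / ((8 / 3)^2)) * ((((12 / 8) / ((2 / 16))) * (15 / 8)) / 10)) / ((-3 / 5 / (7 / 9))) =-105 * sqrt(2) / 256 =-0.58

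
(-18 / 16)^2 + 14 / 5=4.07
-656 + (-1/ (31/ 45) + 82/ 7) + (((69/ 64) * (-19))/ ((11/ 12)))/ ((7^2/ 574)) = -907.51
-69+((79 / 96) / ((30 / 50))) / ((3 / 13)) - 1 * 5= -58801 / 864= -68.06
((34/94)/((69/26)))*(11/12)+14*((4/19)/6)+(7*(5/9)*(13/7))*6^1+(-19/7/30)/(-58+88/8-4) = 43.95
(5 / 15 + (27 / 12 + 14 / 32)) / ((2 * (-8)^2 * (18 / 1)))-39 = -4312943 / 110592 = -39.00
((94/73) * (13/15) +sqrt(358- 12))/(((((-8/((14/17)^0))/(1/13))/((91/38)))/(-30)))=4277/5548 +105 * sqrt(346)/152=13.62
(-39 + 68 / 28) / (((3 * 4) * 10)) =-32 / 105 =-0.30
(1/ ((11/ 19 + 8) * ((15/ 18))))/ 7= 0.02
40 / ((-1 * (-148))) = 10 / 37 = 0.27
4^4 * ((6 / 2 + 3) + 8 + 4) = 4608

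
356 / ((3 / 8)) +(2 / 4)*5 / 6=3799 / 4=949.75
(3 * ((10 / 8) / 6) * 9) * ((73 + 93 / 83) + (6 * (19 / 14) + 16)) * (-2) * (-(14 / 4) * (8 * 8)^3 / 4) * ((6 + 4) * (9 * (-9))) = -17047281254400 / 83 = -205388930775.90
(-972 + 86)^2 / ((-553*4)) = -196249 / 553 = -354.88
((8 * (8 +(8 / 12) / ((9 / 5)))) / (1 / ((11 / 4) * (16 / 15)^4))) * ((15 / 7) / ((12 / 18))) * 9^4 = 4398907392 / 875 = 5027322.73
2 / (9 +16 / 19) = 38 / 187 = 0.20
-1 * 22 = -22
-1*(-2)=2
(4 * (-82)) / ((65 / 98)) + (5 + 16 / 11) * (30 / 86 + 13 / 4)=-57959763 / 122980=-471.29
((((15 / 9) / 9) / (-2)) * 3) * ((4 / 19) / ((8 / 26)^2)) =-0.62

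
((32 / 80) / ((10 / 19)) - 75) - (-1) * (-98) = -172.24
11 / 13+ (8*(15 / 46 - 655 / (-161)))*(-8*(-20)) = 11774571 / 2093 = 5625.69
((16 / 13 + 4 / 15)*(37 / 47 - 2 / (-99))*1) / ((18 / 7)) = 295358 / 628155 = 0.47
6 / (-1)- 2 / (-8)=-23 / 4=-5.75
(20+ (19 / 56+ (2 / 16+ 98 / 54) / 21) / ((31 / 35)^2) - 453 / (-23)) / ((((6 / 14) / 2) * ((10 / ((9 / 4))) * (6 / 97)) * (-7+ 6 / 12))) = -105.10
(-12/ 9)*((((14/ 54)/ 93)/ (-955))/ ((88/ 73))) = 511/ 158268330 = 0.00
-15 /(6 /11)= -55 /2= -27.50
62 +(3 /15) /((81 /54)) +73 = 2027 /15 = 135.13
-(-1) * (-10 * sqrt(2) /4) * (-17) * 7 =595 * sqrt(2) /2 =420.73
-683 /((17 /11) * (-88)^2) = -683 /11968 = -0.06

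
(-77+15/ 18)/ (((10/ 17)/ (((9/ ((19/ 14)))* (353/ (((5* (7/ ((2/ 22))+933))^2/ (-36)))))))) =518324373/ 1211368750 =0.43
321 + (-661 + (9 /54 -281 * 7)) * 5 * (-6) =79156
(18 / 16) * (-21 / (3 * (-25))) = 63 / 200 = 0.32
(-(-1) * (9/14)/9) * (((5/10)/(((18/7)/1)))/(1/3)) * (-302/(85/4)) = -151/255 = -0.59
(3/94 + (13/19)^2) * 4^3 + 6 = 644810/16967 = 38.00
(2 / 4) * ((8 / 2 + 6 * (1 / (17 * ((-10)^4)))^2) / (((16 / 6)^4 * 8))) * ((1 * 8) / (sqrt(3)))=1560600000081 * sqrt(3) / 118374400000000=0.02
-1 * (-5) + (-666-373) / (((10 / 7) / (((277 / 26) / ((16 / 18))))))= -8712.11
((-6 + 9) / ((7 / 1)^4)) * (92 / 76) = 69 / 45619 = 0.00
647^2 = 418609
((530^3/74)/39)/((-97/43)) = -3200855500/139971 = -22867.99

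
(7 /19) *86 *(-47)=-28294 /19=-1489.16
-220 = -220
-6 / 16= -3 / 8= -0.38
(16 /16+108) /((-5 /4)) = -436 /5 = -87.20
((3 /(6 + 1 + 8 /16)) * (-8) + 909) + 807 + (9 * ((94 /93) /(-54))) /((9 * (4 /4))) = 21503969 /12555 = 1712.78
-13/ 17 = -0.76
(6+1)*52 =364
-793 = -793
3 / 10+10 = 103 / 10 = 10.30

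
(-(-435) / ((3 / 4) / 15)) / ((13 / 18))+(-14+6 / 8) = 625711 / 52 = 12032.90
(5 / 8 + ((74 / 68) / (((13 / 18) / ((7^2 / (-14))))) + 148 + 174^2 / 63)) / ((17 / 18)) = 69495003 / 105196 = 660.62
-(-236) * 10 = 2360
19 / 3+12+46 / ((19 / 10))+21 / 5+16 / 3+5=16267 / 285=57.08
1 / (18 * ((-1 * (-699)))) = 1 / 12582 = 0.00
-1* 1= -1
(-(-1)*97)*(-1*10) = -970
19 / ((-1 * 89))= -19 / 89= -0.21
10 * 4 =40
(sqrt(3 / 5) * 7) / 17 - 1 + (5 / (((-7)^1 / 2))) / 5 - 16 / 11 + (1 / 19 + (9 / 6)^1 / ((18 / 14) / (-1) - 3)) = -88881 / 29260 + 7 * sqrt(15) / 85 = -2.72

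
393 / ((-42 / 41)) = -5371 / 14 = -383.64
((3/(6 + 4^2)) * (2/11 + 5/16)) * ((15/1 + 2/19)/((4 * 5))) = 0.05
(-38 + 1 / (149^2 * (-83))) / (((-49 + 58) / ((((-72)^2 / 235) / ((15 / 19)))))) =-51088018368 / 433030505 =-117.98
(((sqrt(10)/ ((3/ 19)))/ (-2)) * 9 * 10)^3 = -231491250 * sqrt(10) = -732039608.40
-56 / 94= -28 / 47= -0.60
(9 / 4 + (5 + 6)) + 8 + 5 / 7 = 615 / 28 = 21.96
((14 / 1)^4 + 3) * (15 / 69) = 8351.96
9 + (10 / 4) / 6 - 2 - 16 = -103 / 12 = -8.58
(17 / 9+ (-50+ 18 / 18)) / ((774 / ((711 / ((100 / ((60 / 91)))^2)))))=-16748 / 8902075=-0.00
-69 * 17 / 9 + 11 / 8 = -3095 / 24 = -128.96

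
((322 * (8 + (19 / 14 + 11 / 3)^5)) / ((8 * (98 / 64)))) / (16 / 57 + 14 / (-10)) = -916110919216795 / 12159730044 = -75339.74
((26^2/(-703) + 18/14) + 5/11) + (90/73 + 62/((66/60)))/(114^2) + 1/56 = 4329756139/5405738184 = 0.80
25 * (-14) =-350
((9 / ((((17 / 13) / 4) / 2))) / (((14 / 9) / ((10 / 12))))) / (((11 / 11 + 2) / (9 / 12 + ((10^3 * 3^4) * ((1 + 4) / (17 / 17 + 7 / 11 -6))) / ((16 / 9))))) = -977301585 / 1904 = -513288.65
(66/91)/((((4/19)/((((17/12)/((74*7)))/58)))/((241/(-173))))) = -856273/3783861536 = -0.00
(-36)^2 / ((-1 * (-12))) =108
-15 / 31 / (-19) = 0.03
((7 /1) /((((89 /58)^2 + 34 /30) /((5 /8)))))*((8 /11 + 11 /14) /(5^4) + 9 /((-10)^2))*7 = 314206851 /387206600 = 0.81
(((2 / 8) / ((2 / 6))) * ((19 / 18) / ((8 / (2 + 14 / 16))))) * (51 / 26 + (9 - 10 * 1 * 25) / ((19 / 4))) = -554185 / 39936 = -13.88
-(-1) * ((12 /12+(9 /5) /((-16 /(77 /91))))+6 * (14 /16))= 6401 /1040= 6.15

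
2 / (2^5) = 1 / 16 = 0.06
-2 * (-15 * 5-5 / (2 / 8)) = 190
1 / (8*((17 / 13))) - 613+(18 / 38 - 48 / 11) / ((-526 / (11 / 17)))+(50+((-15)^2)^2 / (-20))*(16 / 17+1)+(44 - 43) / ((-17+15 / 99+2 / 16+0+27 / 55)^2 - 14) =-1604041581386687757 / 295434088846568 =-5429.44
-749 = -749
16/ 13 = 1.23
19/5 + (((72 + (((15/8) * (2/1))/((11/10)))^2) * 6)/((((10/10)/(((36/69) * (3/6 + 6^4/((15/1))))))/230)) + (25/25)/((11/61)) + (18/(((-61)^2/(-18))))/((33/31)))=1070768130484/204655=5232064.35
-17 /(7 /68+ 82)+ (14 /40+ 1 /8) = 59837 /223320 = 0.27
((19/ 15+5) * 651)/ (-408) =-10199/ 1020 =-10.00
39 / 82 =0.48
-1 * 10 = -10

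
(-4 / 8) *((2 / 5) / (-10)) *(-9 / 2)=-9 / 100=-0.09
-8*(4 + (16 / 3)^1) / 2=-112 / 3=-37.33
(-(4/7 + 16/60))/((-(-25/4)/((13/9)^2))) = -59488/212625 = -0.28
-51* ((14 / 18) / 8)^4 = -40817 / 8957952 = -0.00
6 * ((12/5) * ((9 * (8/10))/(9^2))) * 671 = 21472/25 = 858.88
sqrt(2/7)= sqrt(14)/7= 0.53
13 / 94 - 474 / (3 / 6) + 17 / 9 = -800293 / 846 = -945.97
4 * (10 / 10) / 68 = 1 / 17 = 0.06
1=1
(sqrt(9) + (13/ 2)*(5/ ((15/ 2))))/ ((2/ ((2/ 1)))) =22/ 3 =7.33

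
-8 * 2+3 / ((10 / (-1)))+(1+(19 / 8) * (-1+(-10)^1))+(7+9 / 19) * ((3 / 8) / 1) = -29353 / 760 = -38.62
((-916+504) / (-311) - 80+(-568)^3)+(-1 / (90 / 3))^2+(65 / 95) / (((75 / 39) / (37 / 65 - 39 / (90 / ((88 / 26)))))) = -974544542514151 / 5318100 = -183250510.99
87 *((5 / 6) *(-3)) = -435 / 2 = -217.50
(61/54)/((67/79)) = 4819/3618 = 1.33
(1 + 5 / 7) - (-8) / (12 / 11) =190 / 21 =9.05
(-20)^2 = 400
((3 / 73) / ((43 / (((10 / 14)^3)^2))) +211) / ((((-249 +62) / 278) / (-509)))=159662.78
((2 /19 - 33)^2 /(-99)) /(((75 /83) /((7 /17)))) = -9078125 /1822689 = -4.98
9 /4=2.25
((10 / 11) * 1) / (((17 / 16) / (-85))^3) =-5120000 / 11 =-465454.55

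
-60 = -60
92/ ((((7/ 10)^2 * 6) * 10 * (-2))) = -1.56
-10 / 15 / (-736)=1 / 1104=0.00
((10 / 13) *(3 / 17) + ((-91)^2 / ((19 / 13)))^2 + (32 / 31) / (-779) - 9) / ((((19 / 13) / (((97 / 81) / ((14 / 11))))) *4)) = 578899463715921029 / 112041024228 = 5166852.66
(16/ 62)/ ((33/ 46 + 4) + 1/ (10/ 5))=0.05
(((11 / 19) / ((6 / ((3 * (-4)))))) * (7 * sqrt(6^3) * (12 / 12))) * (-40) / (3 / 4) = 49280 * sqrt(6) / 19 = 6353.20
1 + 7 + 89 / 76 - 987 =-74315 / 76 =-977.83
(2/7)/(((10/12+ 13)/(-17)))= -204/581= -0.35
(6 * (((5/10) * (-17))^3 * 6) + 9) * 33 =-1458567/2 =-729283.50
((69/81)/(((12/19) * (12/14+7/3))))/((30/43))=131537/217080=0.61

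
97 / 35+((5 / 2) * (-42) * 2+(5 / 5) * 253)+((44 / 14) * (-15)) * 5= -6648 / 35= -189.94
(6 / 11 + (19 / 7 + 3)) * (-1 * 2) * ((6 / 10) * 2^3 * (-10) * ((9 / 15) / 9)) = 15424 / 385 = 40.06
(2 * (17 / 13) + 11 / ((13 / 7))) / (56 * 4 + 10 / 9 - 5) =0.04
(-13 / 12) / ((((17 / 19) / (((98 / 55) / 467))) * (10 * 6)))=-12103 / 157192200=-0.00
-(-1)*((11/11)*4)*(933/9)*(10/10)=1244/3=414.67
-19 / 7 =-2.71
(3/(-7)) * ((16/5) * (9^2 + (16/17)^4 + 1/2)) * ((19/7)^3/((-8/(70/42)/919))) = 86640490127895/200533921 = 432049.05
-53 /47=-1.13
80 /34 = 40 /17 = 2.35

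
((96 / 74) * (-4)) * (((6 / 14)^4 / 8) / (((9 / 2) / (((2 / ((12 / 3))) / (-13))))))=216 / 1154881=0.00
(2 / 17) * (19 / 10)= 19 / 85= 0.22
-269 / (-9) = 269 / 9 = 29.89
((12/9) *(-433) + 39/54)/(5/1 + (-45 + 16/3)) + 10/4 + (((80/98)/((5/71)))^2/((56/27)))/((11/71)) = 50447922727/115363248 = 437.30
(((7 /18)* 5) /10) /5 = 7 /180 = 0.04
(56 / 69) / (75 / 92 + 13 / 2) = 224 / 2019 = 0.11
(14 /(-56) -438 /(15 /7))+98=-2133 /20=-106.65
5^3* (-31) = -3875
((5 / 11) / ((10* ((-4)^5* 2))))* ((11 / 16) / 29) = -0.00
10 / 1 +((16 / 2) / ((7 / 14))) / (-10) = 8.40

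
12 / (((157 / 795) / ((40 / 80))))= 4770 / 157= 30.38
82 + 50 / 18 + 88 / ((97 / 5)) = 89.31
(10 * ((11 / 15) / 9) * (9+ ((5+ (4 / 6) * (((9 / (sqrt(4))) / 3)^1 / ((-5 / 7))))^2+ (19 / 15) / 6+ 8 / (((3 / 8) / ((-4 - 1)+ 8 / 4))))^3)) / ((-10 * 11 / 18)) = 11965741727617 / 683437500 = 17508.17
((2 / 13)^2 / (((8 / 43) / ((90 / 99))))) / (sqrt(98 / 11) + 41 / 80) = -705200 / 102871821 + 9632000 * sqrt(22) / 1131590031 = 0.03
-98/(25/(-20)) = 392/5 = 78.40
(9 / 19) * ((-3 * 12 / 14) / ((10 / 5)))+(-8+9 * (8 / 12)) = -347 / 133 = -2.61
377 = 377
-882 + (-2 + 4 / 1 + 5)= -875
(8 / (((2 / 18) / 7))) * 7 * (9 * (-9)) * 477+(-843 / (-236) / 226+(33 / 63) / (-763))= -116492039590003915 / 854602728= -136311335.98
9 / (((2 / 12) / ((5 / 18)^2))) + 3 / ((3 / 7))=67 / 6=11.17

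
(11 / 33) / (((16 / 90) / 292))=1095 / 2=547.50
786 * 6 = 4716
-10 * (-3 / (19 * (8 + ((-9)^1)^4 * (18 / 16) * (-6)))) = -24 / 673037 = -0.00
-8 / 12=-2 / 3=-0.67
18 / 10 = 9 / 5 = 1.80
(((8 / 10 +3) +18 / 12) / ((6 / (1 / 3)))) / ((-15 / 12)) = -53 / 225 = -0.24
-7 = -7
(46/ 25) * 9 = 414/ 25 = 16.56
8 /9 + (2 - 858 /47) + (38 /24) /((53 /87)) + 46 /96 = -4407829 /358704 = -12.29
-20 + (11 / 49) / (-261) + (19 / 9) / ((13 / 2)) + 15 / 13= -3079450 / 166257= -18.52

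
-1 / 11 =-0.09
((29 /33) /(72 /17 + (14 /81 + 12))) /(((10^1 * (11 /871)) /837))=746467569 /2102980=354.96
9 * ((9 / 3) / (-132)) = -9 / 44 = -0.20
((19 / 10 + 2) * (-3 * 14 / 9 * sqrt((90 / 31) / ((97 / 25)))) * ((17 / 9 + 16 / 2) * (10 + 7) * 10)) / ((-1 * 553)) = 196690 * sqrt(30070) / 712659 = 47.86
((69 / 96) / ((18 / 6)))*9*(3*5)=1035 / 32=32.34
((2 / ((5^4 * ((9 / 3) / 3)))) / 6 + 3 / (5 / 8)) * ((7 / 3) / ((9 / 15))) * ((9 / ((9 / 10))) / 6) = 63007 / 2025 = 31.11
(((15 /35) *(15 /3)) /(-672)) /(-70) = 1 /21952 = 0.00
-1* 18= -18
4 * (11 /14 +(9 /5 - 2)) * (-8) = -656 /35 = -18.74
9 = 9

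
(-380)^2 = 144400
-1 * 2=-2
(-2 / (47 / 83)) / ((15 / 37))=-8.71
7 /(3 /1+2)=7 /5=1.40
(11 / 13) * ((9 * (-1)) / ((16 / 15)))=-1485 / 208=-7.14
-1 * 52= -52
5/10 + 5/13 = 23/26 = 0.88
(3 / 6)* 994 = 497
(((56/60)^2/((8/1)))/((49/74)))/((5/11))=407/1125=0.36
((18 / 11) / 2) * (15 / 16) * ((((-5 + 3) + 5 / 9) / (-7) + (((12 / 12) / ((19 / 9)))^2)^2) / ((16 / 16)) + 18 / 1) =1124186475 / 80277736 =14.00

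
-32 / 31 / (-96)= 1 / 93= 0.01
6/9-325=-973/3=-324.33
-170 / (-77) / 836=85 / 32186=0.00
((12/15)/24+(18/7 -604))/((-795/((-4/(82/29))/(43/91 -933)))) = 47612461/41490175500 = 0.00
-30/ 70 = -3/ 7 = -0.43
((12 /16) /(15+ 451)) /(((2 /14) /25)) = 525 /1864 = 0.28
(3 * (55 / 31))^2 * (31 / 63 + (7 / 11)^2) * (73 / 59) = 12479350 / 396893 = 31.44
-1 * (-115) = 115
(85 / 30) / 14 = 0.20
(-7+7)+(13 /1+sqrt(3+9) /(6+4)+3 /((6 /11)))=sqrt(3) /5+37 /2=18.85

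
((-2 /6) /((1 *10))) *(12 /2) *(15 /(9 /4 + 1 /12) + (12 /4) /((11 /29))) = -1104 /385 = -2.87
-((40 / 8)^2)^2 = -625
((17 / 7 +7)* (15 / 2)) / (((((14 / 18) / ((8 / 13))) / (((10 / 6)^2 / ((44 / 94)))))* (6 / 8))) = 282000 / 637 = 442.70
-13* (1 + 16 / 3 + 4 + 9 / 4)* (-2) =1963 / 6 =327.17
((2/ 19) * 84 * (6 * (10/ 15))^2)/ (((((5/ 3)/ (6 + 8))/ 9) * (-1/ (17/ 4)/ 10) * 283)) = -1606.20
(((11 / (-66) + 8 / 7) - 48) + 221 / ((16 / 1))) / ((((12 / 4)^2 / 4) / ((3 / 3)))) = -11159 / 756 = -14.76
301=301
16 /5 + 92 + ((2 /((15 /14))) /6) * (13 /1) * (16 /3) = 15764 /135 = 116.77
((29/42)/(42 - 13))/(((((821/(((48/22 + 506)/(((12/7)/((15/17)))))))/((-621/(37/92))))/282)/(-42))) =788040243900/5680499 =138727.29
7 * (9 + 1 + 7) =119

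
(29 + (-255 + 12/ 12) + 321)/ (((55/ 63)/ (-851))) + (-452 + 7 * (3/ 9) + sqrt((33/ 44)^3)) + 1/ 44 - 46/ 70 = -434415623/ 4620 + 3 * sqrt(3)/ 8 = -94028.71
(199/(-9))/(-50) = 199/450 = 0.44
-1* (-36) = 36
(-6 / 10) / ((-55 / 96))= 288 / 275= 1.05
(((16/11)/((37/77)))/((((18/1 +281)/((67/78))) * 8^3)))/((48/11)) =5159/1325435904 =0.00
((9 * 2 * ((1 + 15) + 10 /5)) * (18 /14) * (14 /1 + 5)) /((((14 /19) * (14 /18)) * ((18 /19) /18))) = 262401.74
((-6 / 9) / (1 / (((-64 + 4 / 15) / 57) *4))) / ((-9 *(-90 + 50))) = 956 / 115425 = 0.01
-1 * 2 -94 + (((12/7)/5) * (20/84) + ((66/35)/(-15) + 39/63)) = -350687/3675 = -95.43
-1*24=-24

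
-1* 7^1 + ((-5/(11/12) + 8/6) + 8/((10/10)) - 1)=-136/33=-4.12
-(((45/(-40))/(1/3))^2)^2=-129.75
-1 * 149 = -149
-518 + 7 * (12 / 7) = -506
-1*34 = -34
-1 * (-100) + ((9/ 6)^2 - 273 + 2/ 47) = -32093/ 188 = -170.71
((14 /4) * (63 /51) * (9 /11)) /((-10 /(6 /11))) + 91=1867901 /20570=90.81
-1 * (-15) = 15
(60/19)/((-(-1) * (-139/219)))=-13140/2641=-4.98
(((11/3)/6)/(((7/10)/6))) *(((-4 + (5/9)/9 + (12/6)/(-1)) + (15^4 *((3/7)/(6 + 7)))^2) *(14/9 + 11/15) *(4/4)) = 4233665878063424/126773829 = 33395424.84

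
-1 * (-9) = 9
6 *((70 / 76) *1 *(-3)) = -315 / 19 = -16.58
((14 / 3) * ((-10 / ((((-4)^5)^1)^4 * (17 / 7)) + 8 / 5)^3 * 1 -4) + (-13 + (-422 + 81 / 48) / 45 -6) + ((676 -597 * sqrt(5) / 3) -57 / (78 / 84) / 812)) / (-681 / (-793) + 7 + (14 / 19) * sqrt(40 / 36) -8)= -35665171035 * sqrt(2) / 85127756 -1025429886 * sqrt(5) / 21281939 + 2470322800060619561024215784677585608744554342287249 / 15744014115049946626528631543143586814060658688000 + 103103472655161647994326479855227651986022715443883603 * sqrt(10) / 377856338761198719036687157035446083537455808512000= 319.54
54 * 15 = 810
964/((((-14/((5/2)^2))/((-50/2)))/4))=301250/7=43035.71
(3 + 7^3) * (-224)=-77504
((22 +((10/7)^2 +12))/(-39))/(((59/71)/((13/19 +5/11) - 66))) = 1699732616/23564541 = 72.13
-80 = -80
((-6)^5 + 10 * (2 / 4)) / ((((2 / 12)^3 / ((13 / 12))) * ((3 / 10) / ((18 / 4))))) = -27276210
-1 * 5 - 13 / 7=-6.86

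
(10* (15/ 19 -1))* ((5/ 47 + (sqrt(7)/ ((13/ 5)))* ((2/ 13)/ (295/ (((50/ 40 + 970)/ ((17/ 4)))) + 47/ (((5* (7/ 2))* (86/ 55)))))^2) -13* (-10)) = -244600/ 893 -55814746050* sqrt(7)/ 26359311995263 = -273.91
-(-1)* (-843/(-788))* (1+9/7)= 3372/1379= 2.45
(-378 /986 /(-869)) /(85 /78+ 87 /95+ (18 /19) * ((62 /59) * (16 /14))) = 578402370 /4121162900921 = 0.00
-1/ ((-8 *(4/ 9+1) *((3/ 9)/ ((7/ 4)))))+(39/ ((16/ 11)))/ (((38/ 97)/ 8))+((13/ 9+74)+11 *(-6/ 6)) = 43566407/ 71136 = 612.44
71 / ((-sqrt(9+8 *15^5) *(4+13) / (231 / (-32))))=5467 *sqrt(675001) / 367200544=0.01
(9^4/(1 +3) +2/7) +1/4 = 22971/14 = 1640.79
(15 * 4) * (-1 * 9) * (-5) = 2700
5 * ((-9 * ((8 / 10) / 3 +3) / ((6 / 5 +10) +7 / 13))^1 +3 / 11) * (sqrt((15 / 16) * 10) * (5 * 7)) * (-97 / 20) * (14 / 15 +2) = 757085 * sqrt(6) / 109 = 17013.50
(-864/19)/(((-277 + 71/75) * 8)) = 2025/98344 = 0.02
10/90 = 1/9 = 0.11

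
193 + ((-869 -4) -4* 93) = -1052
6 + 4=10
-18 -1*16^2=-274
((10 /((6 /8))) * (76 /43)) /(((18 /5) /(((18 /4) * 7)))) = 26600 /129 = 206.20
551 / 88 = 6.26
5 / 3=1.67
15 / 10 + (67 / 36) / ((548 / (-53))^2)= 16404619 / 10810944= 1.52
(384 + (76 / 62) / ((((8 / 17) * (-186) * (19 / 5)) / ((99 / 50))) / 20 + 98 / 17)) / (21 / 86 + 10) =755630142 / 20182829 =37.44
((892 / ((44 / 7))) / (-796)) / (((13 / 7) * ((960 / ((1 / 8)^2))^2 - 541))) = -10927 / 429686250559852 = -0.00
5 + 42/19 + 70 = 1467/19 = 77.21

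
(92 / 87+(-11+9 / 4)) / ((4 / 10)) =-13385 / 696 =-19.23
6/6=1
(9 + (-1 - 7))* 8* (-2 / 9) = -16 / 9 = -1.78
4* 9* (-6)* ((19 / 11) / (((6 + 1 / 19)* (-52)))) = 19494 / 16445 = 1.19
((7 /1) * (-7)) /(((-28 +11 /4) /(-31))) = -6076 /101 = -60.16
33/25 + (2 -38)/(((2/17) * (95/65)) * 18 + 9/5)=-90667/15025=-6.03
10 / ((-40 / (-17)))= 17 / 4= 4.25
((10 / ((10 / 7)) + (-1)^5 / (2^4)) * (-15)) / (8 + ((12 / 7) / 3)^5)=-1865577 / 144512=-12.91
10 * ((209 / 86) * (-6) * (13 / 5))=-16302 / 43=-379.12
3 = 3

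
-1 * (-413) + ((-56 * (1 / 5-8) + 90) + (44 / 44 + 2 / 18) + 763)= 1703.91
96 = 96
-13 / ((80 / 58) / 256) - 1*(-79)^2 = -43269 / 5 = -8653.80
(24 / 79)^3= 13824 / 493039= 0.03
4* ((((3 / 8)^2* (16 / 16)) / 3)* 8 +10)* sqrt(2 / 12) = 83* sqrt(6) / 12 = 16.94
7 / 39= 0.18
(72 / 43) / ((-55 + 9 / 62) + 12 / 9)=-13392 / 428065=-0.03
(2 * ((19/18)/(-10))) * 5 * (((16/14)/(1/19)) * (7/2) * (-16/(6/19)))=109744/27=4064.59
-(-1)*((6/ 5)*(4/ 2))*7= 16.80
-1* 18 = -18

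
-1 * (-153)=153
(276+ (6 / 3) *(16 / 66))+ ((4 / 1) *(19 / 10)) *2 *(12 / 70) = 1611748 / 5775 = 279.09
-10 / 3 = -3.33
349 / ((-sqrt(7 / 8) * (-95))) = 698 * sqrt(14) / 665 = 3.93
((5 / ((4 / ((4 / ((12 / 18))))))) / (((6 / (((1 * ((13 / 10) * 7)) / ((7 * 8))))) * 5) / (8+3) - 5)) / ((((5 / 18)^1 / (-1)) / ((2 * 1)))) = -7722 / 1685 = -4.58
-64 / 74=-32 / 37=-0.86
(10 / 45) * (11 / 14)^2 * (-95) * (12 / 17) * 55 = -1264450 / 2499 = -505.98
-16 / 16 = -1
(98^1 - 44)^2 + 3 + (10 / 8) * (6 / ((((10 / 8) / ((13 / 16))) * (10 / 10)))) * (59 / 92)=2150685 / 736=2922.13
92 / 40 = 23 / 10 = 2.30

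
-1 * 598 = -598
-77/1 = -77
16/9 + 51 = 52.78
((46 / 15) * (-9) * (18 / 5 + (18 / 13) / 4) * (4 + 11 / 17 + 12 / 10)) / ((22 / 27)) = -474992343 / 607750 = -781.56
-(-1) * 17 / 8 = 17 / 8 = 2.12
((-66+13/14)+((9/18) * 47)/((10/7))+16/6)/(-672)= 19301/282240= 0.07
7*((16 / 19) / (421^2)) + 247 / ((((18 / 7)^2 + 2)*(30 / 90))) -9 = 109483408133 / 1421118338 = 77.04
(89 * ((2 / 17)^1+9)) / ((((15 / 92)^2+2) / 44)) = 5137478720 / 291601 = 17618.18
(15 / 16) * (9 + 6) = 225 / 16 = 14.06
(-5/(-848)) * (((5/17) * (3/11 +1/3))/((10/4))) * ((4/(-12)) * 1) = -25/178398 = -0.00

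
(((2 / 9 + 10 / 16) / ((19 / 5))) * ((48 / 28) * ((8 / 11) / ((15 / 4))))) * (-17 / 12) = -4148 / 39501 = -0.11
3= 3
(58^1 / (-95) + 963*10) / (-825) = -914792 / 78375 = -11.67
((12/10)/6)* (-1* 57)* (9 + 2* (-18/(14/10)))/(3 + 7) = 6669/350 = 19.05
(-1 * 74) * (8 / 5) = -592 / 5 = -118.40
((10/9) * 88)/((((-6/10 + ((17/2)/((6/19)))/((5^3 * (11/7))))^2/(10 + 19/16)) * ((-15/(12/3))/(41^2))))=-400496569000000/175062963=-2287728.72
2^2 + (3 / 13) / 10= 523 / 130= 4.02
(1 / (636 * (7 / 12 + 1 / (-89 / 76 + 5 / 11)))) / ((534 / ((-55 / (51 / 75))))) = 823625 / 2809341426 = 0.00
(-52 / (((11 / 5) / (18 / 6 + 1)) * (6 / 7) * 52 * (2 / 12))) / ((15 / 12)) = -112 / 11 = -10.18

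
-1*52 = -52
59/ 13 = 4.54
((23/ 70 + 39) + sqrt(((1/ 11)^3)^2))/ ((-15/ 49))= -25650191/ 199650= -128.48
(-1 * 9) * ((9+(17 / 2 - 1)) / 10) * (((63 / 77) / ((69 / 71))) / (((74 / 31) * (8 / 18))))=-1604529 / 136160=-11.78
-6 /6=-1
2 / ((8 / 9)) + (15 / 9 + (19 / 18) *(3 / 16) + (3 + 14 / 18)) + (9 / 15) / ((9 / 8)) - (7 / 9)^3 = 927893 / 116640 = 7.96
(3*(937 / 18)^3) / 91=822656953 / 176904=4650.30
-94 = -94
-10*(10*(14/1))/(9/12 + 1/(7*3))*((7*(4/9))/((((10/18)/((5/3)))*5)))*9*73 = -144224640/67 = -2152606.57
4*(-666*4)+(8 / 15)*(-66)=-53456 / 5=-10691.20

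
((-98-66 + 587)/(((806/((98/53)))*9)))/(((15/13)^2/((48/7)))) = 68432/123225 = 0.56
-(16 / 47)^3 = -4096 / 103823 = -0.04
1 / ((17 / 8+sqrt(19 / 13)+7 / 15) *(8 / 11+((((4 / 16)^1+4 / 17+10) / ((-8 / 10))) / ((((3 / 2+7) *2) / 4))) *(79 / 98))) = -725799360 / 2588375261+21542400 *sqrt(247) / 2588375261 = -0.15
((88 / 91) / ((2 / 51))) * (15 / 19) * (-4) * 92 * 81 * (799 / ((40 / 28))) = -80166648672 / 247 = -324561330.66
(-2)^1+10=8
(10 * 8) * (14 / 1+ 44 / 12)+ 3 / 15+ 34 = 21713 / 15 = 1447.53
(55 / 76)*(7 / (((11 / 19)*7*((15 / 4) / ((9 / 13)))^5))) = 62208 / 232058125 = 0.00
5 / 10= 1 / 2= 0.50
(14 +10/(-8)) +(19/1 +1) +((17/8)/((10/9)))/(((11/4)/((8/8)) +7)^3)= 4317377/131820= 32.75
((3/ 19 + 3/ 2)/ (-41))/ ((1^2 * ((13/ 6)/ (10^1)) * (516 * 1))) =-315/ 870922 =-0.00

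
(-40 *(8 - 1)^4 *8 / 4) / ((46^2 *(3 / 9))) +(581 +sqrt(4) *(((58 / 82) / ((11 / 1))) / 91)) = 6701574531 / 21710689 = 308.68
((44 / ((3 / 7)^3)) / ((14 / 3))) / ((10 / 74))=39886 / 45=886.36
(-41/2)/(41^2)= -1/82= -0.01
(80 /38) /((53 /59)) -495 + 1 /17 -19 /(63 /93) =-520.65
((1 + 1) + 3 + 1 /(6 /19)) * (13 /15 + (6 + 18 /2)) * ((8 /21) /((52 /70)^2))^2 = 142859500 /2313441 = 61.75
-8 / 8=-1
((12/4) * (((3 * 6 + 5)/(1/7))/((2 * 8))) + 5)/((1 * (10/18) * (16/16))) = 5067/80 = 63.34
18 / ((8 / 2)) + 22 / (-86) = 4.24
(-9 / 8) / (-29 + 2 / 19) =19 / 488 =0.04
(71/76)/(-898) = -0.00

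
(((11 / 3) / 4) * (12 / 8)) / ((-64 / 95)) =-1045 / 512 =-2.04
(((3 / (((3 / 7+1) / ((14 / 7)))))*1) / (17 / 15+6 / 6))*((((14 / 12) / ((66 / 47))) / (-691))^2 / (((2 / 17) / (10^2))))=322016975 / 133114063104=0.00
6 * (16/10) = 48/5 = 9.60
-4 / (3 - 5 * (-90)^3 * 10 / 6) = -4 / 6075003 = -0.00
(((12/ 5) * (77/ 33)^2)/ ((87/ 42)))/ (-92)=-686/ 10005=-0.07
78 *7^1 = 546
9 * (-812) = -7308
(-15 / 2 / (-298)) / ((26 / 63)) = 945 / 15496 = 0.06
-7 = -7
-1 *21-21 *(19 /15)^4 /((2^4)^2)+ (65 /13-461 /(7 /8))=-16422385729 /30240000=-543.07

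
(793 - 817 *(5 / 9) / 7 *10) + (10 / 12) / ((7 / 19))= 18503 / 126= 146.85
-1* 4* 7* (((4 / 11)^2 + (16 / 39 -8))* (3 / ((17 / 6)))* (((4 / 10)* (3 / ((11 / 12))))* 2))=851364864 / 1470755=578.86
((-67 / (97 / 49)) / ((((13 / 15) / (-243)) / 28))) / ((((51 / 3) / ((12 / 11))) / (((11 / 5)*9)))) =7237360368 / 21437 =337610.69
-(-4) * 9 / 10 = 18 / 5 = 3.60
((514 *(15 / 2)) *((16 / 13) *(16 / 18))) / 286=82240 / 5577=14.75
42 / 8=21 / 4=5.25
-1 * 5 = -5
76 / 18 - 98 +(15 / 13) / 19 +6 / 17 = -3528323 / 37791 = -93.36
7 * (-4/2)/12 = -7/6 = -1.17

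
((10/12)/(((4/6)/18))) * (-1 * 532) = -11970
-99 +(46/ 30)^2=-21746/ 225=-96.65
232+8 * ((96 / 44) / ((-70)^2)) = 3126248 / 13475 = 232.00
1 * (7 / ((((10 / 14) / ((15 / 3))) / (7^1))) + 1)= 344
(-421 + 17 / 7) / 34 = -1465 / 119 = -12.31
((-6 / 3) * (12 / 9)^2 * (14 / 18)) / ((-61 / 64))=2.90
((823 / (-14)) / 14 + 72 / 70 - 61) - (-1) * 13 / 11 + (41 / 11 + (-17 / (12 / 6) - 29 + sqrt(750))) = -1043087 / 10780 + 5 * sqrt(30) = -69.38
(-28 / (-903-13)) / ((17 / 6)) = 42 / 3893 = 0.01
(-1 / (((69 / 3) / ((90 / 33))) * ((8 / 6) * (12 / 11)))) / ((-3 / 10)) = 25 / 92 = 0.27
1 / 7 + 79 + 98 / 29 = 16752 / 203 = 82.52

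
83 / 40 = 2.08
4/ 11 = 0.36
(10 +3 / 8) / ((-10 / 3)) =-249 / 80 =-3.11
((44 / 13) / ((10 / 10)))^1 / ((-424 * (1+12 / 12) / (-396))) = 1089 / 689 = 1.58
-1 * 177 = -177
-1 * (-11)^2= -121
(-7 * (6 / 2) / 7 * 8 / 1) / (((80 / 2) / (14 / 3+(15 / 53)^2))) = -40001 / 14045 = -2.85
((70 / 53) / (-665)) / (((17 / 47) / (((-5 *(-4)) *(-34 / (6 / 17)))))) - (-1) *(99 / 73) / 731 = 1705780559 / 161209623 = 10.58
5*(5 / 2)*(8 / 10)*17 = 170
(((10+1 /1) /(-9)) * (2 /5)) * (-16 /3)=352 /135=2.61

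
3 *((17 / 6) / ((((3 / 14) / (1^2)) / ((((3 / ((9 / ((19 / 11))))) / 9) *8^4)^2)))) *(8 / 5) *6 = 11531718754304 / 441045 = 26146354.12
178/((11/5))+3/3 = 901/11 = 81.91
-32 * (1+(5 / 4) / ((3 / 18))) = -272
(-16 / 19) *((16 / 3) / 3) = -256 / 171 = -1.50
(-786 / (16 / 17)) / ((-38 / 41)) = 273921 / 304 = 901.06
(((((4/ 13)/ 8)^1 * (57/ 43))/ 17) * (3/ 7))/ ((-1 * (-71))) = 171/ 9445982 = 0.00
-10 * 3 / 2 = -15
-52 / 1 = -52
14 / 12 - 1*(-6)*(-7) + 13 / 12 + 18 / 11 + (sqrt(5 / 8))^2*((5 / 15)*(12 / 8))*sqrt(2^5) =-1677 / 44 + 5*sqrt(2) / 4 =-36.35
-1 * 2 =-2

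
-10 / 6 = -1.67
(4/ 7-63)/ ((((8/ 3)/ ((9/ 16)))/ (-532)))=224181/ 32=7005.66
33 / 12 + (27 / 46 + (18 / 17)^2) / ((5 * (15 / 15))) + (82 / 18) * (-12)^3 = -1046092681 / 132940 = -7868.91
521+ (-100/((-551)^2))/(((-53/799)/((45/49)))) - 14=399748656579/788451797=507.00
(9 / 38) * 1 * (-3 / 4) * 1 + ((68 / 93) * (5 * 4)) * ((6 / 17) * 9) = 218043 / 4712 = 46.27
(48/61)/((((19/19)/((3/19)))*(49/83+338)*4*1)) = 2988/32571377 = 0.00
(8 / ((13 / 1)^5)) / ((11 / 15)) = 120 / 4084223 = 0.00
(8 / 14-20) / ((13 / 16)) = -2176 / 91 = -23.91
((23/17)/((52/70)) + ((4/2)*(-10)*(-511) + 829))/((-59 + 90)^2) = 4884463/424762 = 11.50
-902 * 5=-4510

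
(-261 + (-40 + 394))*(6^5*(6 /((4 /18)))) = 19525536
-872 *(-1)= 872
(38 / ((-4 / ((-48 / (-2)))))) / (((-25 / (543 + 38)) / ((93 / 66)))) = 2053254 / 275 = 7466.38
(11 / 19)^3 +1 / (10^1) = 20169 / 68590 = 0.29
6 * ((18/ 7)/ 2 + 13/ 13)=96/ 7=13.71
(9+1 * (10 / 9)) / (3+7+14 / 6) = 91 / 111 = 0.82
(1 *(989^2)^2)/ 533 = 956720690641/ 533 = 1794973153.17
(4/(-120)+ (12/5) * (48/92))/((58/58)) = 841/690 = 1.22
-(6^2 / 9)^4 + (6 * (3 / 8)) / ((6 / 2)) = -1021 / 4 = -255.25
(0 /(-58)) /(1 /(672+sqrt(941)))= 0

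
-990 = -990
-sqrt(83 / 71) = -sqrt(5893) / 71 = -1.08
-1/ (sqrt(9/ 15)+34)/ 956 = -85/ 2761406+sqrt(15)/ 5522812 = -0.00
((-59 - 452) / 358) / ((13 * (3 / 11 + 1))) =-0.09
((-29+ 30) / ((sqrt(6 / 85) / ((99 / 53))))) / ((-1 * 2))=-33 * sqrt(510) / 212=-3.52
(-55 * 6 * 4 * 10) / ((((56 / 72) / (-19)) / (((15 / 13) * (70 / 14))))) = 169290000 / 91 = 1860329.67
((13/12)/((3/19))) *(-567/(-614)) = 15561/2456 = 6.34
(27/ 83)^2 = 729/ 6889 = 0.11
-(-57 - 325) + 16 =398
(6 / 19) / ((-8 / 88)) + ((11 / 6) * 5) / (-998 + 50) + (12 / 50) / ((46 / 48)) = -3.23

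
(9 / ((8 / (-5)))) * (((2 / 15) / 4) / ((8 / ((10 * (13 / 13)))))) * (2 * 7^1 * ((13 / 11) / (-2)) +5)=135 / 176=0.77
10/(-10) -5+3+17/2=11/2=5.50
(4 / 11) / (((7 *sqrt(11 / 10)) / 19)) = 76 *sqrt(110) / 847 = 0.94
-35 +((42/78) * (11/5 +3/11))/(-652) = -4079313/116545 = -35.00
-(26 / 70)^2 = -169 / 1225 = -0.14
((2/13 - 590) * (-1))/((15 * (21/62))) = 52824/455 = 116.10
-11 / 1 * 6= -66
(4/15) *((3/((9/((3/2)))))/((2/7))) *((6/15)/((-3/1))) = -14/225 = -0.06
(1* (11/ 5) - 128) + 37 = -444/ 5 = -88.80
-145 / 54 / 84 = -145 / 4536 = -0.03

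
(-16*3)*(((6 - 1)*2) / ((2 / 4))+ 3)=-1104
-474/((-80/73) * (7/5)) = 17301/56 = 308.95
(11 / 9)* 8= 88 / 9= 9.78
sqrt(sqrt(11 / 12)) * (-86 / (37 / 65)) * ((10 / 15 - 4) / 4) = 13975 * 11^(1 / 4) * sqrt(2) * 3^(3 / 4) / 666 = 123.19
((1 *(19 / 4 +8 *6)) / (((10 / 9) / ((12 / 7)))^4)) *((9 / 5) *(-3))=-12110477508 / 7503125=-1614.06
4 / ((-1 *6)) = -2 / 3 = -0.67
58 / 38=29 / 19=1.53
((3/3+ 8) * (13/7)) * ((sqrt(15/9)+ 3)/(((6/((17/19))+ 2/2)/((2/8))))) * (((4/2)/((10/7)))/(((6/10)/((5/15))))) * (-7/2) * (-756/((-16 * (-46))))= 97461 * sqrt(15)/192832+ 877149/192832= 6.51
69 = 69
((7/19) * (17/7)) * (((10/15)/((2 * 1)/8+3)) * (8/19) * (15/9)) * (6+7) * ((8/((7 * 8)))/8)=680/22743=0.03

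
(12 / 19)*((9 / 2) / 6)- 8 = -143 / 19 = -7.53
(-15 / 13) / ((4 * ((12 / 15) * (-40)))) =15 / 1664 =0.01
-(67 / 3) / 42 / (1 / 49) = -469 / 18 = -26.06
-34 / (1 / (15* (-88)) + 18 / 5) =-44880 / 4751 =-9.45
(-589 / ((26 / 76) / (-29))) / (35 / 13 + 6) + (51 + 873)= 753490 / 113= 6668.05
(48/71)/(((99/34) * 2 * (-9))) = -272/21087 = -0.01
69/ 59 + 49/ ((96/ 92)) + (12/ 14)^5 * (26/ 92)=26415315893/ 547370376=48.26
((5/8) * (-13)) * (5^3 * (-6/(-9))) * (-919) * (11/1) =82135625/12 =6844635.42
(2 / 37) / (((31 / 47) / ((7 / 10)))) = 329 / 5735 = 0.06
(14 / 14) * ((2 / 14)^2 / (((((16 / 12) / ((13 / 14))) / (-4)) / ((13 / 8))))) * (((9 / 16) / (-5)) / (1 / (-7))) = -4563 / 62720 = -0.07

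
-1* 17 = -17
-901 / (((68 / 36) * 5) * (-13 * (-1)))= -477 / 65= -7.34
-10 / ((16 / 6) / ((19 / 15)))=-19 / 4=-4.75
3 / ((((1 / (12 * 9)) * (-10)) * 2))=-16.20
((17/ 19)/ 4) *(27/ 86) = 459/ 6536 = 0.07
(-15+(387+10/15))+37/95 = 106321/285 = 373.06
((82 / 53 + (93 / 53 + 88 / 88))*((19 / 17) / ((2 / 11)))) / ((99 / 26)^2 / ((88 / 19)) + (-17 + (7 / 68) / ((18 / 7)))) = -1159659072 / 606476191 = -1.91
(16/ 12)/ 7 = 4/ 21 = 0.19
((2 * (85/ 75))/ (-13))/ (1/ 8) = -272/ 195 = -1.39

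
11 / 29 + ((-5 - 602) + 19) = -17041 / 29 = -587.62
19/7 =2.71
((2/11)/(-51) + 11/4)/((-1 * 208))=-6163/466752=-0.01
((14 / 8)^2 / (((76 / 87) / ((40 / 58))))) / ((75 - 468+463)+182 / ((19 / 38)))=105 / 18848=0.01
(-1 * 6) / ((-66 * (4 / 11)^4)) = 1331 / 256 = 5.20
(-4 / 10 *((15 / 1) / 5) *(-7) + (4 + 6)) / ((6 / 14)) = 644 / 15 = 42.93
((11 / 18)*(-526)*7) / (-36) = 20251 / 324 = 62.50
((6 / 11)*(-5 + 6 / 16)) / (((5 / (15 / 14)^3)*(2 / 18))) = -674325 / 120736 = -5.59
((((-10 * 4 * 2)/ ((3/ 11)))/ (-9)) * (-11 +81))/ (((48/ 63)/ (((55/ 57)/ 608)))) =741125/ 155952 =4.75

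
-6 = -6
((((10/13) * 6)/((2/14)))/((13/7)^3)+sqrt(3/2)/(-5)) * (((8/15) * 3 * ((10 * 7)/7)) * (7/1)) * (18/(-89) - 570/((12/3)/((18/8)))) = -172440.51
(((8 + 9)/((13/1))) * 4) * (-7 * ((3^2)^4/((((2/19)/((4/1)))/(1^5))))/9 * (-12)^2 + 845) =-1898748428/13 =-146057571.38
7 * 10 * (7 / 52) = 245 / 26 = 9.42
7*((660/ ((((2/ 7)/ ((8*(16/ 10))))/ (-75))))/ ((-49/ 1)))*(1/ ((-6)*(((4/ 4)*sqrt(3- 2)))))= -52800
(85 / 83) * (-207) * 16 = -281520 / 83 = -3391.81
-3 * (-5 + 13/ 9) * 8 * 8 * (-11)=-22528/ 3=-7509.33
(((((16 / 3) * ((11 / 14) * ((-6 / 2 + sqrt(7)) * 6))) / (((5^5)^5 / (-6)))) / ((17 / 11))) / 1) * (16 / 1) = 557568 / 35464763641357421875-185856 * sqrt(7) / 35464763641357421875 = 0.00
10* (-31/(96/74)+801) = 186505/24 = 7771.04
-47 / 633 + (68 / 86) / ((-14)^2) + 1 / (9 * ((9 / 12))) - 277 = -6648111823 / 24007158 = -276.92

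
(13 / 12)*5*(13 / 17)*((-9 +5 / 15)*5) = -54925 / 306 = -179.49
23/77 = 0.30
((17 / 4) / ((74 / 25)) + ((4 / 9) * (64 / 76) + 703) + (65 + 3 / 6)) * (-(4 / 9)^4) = -1247680480 / 41511447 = -30.06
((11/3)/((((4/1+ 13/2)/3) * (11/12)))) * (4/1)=32/7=4.57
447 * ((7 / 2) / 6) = 1043 / 4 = 260.75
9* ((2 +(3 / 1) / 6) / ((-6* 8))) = -15 / 32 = -0.47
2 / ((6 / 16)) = 16 / 3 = 5.33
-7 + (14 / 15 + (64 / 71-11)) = -17216 / 1065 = -16.17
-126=-126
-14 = -14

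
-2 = -2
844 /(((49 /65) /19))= 1042340 /49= 21272.24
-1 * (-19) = 19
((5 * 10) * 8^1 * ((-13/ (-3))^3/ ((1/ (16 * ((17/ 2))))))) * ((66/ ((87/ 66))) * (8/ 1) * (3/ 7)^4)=59815902.09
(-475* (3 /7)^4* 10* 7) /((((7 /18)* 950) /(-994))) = 1035180 /343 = 3018.02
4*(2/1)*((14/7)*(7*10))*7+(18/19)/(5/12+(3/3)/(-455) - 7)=5356056440/683183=7839.86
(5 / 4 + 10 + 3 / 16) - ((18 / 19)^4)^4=50841746185329165657207 / 4615062617081938682896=11.02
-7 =-7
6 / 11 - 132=-1446 / 11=-131.45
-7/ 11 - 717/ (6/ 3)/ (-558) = 25/ 4092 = 0.01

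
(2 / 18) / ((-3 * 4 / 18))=-0.17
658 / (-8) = -329 / 4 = -82.25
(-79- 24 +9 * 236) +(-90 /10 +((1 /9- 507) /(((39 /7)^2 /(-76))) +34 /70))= 1558823173 /479115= 3253.55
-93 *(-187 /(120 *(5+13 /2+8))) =5797 /780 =7.43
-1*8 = -8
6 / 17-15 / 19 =-141 / 323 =-0.44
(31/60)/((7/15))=31/28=1.11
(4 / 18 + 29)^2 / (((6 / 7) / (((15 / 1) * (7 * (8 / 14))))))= 4841830 / 81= 59775.68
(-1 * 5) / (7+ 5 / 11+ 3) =-0.48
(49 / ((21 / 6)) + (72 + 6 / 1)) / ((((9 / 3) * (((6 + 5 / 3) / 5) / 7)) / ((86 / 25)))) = 2408 / 5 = 481.60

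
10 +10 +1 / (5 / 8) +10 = 158 / 5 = 31.60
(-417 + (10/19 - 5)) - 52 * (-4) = -4056/19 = -213.47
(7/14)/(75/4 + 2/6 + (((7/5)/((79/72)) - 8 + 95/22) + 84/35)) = 26070/994699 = 0.03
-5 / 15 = -1 / 3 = -0.33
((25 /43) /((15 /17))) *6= 170 /43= 3.95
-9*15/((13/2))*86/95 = -4644/247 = -18.80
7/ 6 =1.17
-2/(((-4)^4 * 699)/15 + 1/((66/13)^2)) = -43560/259827533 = -0.00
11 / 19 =0.58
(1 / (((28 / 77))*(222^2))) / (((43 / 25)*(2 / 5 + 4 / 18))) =0.00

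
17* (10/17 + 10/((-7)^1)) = -100/7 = -14.29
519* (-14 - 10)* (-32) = 398592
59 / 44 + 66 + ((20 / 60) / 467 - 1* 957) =-54842101 / 61644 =-889.66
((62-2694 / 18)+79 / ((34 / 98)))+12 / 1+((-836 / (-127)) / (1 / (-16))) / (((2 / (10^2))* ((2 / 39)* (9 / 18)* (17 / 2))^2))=-12190196714 / 110109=-110710.27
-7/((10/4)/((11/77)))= -2/5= -0.40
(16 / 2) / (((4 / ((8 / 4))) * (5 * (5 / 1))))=4 / 25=0.16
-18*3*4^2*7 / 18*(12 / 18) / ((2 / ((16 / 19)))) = -1792 / 19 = -94.32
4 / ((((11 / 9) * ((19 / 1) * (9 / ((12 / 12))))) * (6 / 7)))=0.02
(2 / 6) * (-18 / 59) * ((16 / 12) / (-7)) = 8 / 413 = 0.02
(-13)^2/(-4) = -169/4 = -42.25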